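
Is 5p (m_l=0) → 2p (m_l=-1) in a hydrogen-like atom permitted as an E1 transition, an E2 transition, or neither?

Δl = 1 − 1 = +0; l_i + l_f = 2.
Δm_l = -1.
E1 (Δl = ±1, |Δm_l| ≤ 1): not satisfied.
E2 (Δl = 0,±2, l_i+l_f ≥ 2, |Δm_l| ≤ 2): satisfied.

E2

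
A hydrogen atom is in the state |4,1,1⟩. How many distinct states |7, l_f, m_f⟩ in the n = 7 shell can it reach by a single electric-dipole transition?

4

E1 requires Δl = ±1, so l_f ∈ {0, 2}; with 0 ≤ l_f ≤ n_f−1 = 6, the allowed l_f values are {0, 2}.
For l_f = 0: m_f ∈ {m_i−1, m_i, m_i+1} ∩ [−0, 0] = {0} → 1 state.
For l_f = 2: m_f ∈ {m_i−1, m_i, m_i+1} ∩ [−2, 2] = {0, 1, 2} → 3 states.
Total: 4.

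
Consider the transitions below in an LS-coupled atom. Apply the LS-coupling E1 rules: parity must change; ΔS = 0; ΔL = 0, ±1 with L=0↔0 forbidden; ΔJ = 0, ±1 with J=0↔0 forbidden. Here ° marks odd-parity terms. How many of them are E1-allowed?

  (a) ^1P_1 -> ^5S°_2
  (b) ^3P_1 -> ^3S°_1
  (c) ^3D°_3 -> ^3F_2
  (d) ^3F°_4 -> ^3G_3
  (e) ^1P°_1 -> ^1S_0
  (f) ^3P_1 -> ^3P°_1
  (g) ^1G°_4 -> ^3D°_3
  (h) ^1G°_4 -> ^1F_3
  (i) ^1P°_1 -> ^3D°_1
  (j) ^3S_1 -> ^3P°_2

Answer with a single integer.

(a) forbidden (ΔS fails)
(b) allowed
(c) allowed
(d) allowed
(e) allowed
(f) allowed
(g) forbidden (parity, ΔS, ΔL fail)
(h) allowed
(i) forbidden (parity, ΔS fail)
(j) allowed
Total allowed: 7 of 10.

7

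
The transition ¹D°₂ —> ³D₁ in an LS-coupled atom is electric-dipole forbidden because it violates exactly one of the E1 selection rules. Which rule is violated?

ΔJ = 0, ±1 (not J=0↔0): J: 2 → 1, ΔJ = -1 — passes.
Parity must change: odd → even — passes.
ΔL = 0, ±1 (not L=0↔0): L: 2 → 2, ΔL = +0 — passes.
ΔS = 0: S: 0 → 1 — fails.

the ΔS = 0 rule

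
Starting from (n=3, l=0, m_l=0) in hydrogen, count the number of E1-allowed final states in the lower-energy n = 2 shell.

E1 requires Δl = ±1, so l_f ∈ {-1, 1}; with 0 ≤ l_f ≤ n_f−1 = 1, the allowed l_f values are {1}.
For l_f = 1: m_f ∈ {m_i−1, m_i, m_i+1} ∩ [−1, 1] = {-1, 0, 1} → 3 states.
Total: 3.

3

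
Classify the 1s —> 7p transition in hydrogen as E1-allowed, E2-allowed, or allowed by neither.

Δl = 1 − 0 = +1; l_i + l_f = 1.
E1 (Δl = ±1): satisfied.
E2 (Δl = 0,±2, l_i+l_f ≥ 2): not satisfied.

E1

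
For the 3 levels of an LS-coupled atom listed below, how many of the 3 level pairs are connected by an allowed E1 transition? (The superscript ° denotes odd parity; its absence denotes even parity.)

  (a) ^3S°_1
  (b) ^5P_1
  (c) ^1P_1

0

(a)–(b): forbidden (ΔS).
(a)–(c): forbidden (ΔS).
(b)–(c): forbidden (parity, ΔS).
Allowed pairs: 0 of 3.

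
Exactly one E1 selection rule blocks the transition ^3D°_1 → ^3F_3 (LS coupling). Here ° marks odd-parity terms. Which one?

the ΔJ = 0, ±1 rule

Parity must change: odd → even — satisfied.
ΔS = 0: S: 1 → 1 — satisfied.
ΔL = 0, ±1 (not L=0↔0): L: 2 → 3, ΔL = +1 — satisfied.
ΔJ = 0, ±1 (not J=0↔0): J: 1 → 3, ΔJ = +2 — violated.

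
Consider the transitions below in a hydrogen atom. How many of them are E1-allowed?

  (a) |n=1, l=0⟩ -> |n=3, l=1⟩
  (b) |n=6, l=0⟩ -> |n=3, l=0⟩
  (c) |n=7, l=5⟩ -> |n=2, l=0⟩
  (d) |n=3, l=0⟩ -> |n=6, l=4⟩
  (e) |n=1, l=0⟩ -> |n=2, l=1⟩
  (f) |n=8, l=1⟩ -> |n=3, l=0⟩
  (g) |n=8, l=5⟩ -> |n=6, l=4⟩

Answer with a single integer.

4

(a) allowed
(b) forbidden — Δl = +0 (E1 requires Δl = ±1)
(c) forbidden — Δl = -5 (E1 requires Δl = ±1)
(d) forbidden — Δl = +4 (E1 requires Δl = ±1)
(e) allowed
(f) allowed
(g) allowed
Total allowed: 4 of 7.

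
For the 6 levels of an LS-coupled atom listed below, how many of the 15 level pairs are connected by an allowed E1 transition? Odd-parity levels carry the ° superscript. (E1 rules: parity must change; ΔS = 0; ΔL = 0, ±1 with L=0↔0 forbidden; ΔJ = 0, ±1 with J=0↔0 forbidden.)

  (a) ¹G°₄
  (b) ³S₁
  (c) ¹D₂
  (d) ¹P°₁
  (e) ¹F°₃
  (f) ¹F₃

4

(a)–(b): forbidden (ΔS, ΔL, ΔJ).
(a)–(c): forbidden (ΔL, ΔJ).
(a)–(d): forbidden (parity, ΔL, ΔJ).
(a)–(e): forbidden (parity).
(a)–(f): allowed.
(b)–(c): forbidden (parity, ΔS, ΔL).
(b)–(d): forbidden (ΔS).
(b)–(e): forbidden (ΔS, ΔL, ΔJ).
(b)–(f): forbidden (parity, ΔS, ΔL, ΔJ).
(c)–(d): allowed.
(c)–(e): allowed.
(c)–(f): forbidden (parity).
(d)–(e): forbidden (parity, ΔL, ΔJ).
(d)–(f): forbidden (ΔL, ΔJ).
(e)–(f): allowed.
Allowed pairs: 4 of 15.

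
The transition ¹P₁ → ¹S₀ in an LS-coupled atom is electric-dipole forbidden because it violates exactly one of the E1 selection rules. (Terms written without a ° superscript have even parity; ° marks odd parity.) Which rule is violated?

parity

ΔS = 0: S: 0 → 0 — ok.
ΔJ = 0, ±1 (not J=0↔0): J: 1 → 0, ΔJ = -1 — ok.
Parity must change: even → even — fails.
ΔL = 0, ±1 (not L=0↔0): L: 1 → 0, ΔL = -1 — ok.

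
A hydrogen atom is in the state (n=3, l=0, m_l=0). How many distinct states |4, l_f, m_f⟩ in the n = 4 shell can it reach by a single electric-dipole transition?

E1 requires Δl = ±1, so l_f ∈ {-1, 1}; with 0 ≤ l_f ≤ n_f−1 = 3, the allowed l_f values are {1}.
For l_f = 1: m_f ∈ {m_i−1, m_i, m_i+1} ∩ [−1, 1] = {-1, 0, 1} → 3 states.
Total: 3.

3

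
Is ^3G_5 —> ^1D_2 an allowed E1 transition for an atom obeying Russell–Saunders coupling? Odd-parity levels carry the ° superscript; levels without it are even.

Reading off the term symbols: S 1→0, L 4→2, J 5→2, parity even→even.
Parity must change: even → even — violated.
ΔS = 0: S: 1 → 0 — violated.
ΔL = 0, ±1 (not L=0↔0): L: 4 → 2, ΔL = -2 — violated.
ΔJ = 0, ±1 (not J=0↔0): J: 5 → 2, ΔJ = -3 — violated.
Rule(s) violated: parity, ΔS, ΔL, ΔJ.

forbidden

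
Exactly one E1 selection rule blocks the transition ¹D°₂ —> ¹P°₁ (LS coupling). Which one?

Reading off the term symbols: S 0→0, L 2→1, J 2→1, parity odd→odd.
ΔJ = 0, ±1 (not J=0↔0): J: 2 → 1, ΔJ = -1 — ✓.
Parity must change: odd → odd — ✗.
ΔL = 0, ±1 (not L=0↔0): L: 2 → 1, ΔL = -1 — ✓.
ΔS = 0: S: 0 → 0 — ✓.

parity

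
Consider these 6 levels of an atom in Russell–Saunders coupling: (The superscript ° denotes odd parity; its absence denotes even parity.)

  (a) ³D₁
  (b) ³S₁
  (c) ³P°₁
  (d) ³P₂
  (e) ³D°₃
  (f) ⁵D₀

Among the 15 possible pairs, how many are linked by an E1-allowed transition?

(a)–(b): forbidden (parity, ΔL).
(a)–(c): allowed.
(a)–(d): forbidden (parity).
(a)–(e): forbidden (ΔJ).
(a)–(f): forbidden (parity, ΔS).
(b)–(c): allowed.
(b)–(d): forbidden (parity).
(b)–(e): forbidden (ΔL, ΔJ).
(b)–(f): forbidden (parity, ΔS, ΔL).
(c)–(d): allowed.
(c)–(e): forbidden (parity, ΔJ).
(c)–(f): forbidden (ΔS).
(d)–(e): allowed.
(d)–(f): forbidden (parity, ΔS, ΔJ).
(e)–(f): forbidden (ΔS, ΔJ).
Allowed pairs: 4 of 15.

4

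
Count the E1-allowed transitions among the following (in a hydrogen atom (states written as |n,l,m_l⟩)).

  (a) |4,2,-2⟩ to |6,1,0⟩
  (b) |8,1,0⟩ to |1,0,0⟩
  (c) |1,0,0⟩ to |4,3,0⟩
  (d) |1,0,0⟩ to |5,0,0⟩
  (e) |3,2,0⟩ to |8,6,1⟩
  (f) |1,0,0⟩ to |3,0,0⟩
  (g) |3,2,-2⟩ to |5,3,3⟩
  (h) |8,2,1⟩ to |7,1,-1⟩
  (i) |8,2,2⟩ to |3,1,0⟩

(a) forbidden — Δm_l = +2 (E1 requires Δm_l = 0, ±1)
(b) allowed
(c) forbidden — Δl = +3 (E1 requires Δl = ±1)
(d) forbidden — Δl = +0 (E1 requires Δl = ±1)
(e) forbidden — Δl = +4 (E1 requires Δl = ±1)
(f) forbidden — Δl = +0 (E1 requires Δl = ±1)
(g) forbidden — Δm_l = +5 (E1 requires Δm_l = 0, ±1)
(h) forbidden — Δm_l = -2 (E1 requires Δm_l = 0, ±1)
(i) forbidden — Δm_l = -2 (E1 requires Δm_l = 0, ±1)
Total allowed: 1 of 9.

1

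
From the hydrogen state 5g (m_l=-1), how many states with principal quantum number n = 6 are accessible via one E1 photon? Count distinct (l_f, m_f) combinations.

E1 requires Δl = ±1, so l_f ∈ {3, 5}; with 0 ≤ l_f ≤ n_f−1 = 5, the allowed l_f values are {3, 5}.
For l_f = 3: m_f ∈ {m_i−1, m_i, m_i+1} ∩ [−3, 3] = {-2, -1, 0} → 3 states.
For l_f = 5: m_f ∈ {m_i−1, m_i, m_i+1} ∩ [−5, 5] = {-2, -1, 0} → 3 states.
Total: 6.

6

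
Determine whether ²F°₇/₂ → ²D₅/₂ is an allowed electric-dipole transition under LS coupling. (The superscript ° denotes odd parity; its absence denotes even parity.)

Initial level: S=1/2, L=3, J=7/2, parity odd. Final level: S=1/2, L=2, J=5/2, parity even.
Parity must change: odd → even — passes.
ΔS = 0: S: 1/2 → 1/2 — passes.
ΔL = 0, ±1 (not L=0↔0): L: 3 → 2, ΔL = -1 — passes.
ΔJ = 0, ±1 (not J=0↔0): J: 7/2 → 5/2, ΔJ = -1 — passes.
All four E1 rules are satisfied.

allowed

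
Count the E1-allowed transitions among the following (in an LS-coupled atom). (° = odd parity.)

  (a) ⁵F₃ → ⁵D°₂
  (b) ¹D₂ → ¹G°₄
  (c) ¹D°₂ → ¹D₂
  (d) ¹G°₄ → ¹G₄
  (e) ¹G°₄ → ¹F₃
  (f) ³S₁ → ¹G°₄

(a) allowed
(b) forbidden (ΔL, ΔJ fail)
(c) allowed
(d) allowed
(e) allowed
(f) forbidden (ΔS, ΔL, ΔJ fail)
Total allowed: 4 of 6.

4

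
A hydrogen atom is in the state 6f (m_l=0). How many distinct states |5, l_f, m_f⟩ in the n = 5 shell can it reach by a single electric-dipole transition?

E1 requires Δl = ±1, so l_f ∈ {2, 4}; with 0 ≤ l_f ≤ n_f−1 = 4, the allowed l_f values are {2, 4}.
For l_f = 2: m_f ∈ {m_i−1, m_i, m_i+1} ∩ [−2, 2] = {-1, 0, 1} → 3 states.
For l_f = 4: m_f ∈ {m_i−1, m_i, m_i+1} ∩ [−4, 4] = {-1, 0, 1} → 3 states.
Total: 6.

6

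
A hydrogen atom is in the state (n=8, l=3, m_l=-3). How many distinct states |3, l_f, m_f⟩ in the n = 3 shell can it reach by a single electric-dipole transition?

1

E1 requires Δl = ±1, so l_f ∈ {2, 4}; with 0 ≤ l_f ≤ n_f−1 = 2, the allowed l_f values are {2}.
For l_f = 2: m_f ∈ {m_i−1, m_i, m_i+1} ∩ [−2, 2] = {-2} → 1 state.
Total: 1.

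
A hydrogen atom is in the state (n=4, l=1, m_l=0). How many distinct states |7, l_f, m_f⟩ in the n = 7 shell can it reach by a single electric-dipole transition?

E1 requires Δl = ±1, so l_f ∈ {0, 2}; with 0 ≤ l_f ≤ n_f−1 = 6, the allowed l_f values are {0, 2}.
For l_f = 0: m_f ∈ {m_i−1, m_i, m_i+1} ∩ [−0, 0] = {0} → 1 state.
For l_f = 2: m_f ∈ {m_i−1, m_i, m_i+1} ∩ [−2, 2] = {-1, 0, 1} → 3 states.
Total: 4.

4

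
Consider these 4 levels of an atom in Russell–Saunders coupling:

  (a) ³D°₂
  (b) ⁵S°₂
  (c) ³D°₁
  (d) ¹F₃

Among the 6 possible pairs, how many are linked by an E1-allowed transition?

(a)–(b): forbidden (parity, ΔS, ΔL).
(a)–(c): forbidden (parity).
(a)–(d): forbidden (ΔS).
(b)–(c): forbidden (parity, ΔS, ΔL).
(b)–(d): forbidden (ΔS, ΔL).
(c)–(d): forbidden (ΔS, ΔJ).
Allowed pairs: 0 of 6.

0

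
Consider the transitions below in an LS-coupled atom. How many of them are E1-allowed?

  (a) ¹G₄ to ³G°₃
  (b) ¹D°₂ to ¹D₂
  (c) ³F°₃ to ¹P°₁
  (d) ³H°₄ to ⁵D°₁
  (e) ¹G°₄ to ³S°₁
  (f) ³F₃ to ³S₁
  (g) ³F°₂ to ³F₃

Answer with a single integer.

(a) forbidden (ΔS fails)
(b) allowed
(c) forbidden (parity, ΔS, ΔL, ΔJ fail)
(d) forbidden (parity, ΔS, ΔL, ΔJ fail)
(e) forbidden (parity, ΔS, ΔL, ΔJ fail)
(f) forbidden (parity, ΔL, ΔJ fail)
(g) allowed
Total allowed: 2 of 7.

2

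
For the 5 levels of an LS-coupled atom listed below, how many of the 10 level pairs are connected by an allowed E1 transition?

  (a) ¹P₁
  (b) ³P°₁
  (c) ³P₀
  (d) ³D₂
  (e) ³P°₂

3

(a)–(b): forbidden (ΔS).
(a)–(c): forbidden (parity, ΔS).
(a)–(d): forbidden (parity, ΔS).
(a)–(e): forbidden (ΔS).
(b)–(c): allowed.
(b)–(d): allowed.
(b)–(e): forbidden (parity).
(c)–(d): forbidden (parity, ΔJ).
(c)–(e): forbidden (ΔJ).
(d)–(e): allowed.
Allowed pairs: 3 of 10.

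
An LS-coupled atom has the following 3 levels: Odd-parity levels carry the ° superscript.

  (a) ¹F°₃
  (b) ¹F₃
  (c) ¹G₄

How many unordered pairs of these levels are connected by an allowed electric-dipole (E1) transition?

2

(a)–(b): allowed.
(a)–(c): allowed.
(b)–(c): forbidden (parity).
Allowed pairs: 2 of 3.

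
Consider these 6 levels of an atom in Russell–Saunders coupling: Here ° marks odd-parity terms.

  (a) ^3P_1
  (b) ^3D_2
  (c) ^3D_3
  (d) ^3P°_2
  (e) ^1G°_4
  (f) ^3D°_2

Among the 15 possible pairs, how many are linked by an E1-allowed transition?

6

(a)–(b): forbidden (parity).
(a)–(c): forbidden (parity, ΔJ).
(a)–(d): allowed.
(a)–(e): forbidden (ΔS, ΔL, ΔJ).
(a)–(f): allowed.
(b)–(c): forbidden (parity).
(b)–(d): allowed.
(b)–(e): forbidden (ΔS, ΔL, ΔJ).
(b)–(f): allowed.
(c)–(d): allowed.
(c)–(e): forbidden (ΔS, ΔL).
(c)–(f): allowed.
(d)–(e): forbidden (parity, ΔS, ΔL, ΔJ).
(d)–(f): forbidden (parity).
(e)–(f): forbidden (parity, ΔS, ΔL, ΔJ).
Allowed pairs: 6 of 15.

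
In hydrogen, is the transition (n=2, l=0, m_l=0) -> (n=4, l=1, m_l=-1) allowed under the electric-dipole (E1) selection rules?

Δl = 1 − 0 = +1; the E1 rule Δl = ±1 is satisfied.
m_l: 0 → -1 (Δm_l = -1). |Δm_l| ≤ 1 satisfied.
All E1 selection rules are satisfied.

allowed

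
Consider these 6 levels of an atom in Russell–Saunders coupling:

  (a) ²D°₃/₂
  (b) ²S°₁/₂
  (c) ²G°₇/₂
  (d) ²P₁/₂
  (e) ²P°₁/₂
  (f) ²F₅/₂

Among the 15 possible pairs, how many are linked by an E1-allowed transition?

5

(a)–(b): forbidden (parity, ΔL).
(a)–(c): forbidden (parity, ΔL, ΔJ).
(a)–(d): allowed.
(a)–(e): forbidden (parity).
(a)–(f): allowed.
(b)–(c): forbidden (parity, ΔL, ΔJ).
(b)–(d): allowed.
(b)–(e): forbidden (parity).
(b)–(f): forbidden (ΔL, ΔJ).
(c)–(d): forbidden (ΔL, ΔJ).
(c)–(e): forbidden (parity, ΔL, ΔJ).
(c)–(f): allowed.
(d)–(e): allowed.
(d)–(f): forbidden (parity, ΔL, ΔJ).
(e)–(f): forbidden (ΔL, ΔJ).
Allowed pairs: 5 of 15.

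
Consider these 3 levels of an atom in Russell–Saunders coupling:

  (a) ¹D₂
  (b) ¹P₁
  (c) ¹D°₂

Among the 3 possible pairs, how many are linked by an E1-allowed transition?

(a)–(b): forbidden (parity).
(a)–(c): allowed.
(b)–(c): allowed.
Allowed pairs: 2 of 3.

2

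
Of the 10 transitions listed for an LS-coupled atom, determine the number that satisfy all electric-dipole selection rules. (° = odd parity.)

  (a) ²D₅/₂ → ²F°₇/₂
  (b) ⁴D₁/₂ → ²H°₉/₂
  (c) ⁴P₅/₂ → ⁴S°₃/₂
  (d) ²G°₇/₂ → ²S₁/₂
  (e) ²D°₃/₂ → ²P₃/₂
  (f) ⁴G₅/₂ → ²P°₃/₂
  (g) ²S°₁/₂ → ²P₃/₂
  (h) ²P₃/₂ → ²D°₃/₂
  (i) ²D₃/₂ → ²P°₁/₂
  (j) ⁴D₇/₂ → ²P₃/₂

(a) allowed
(b) forbidden (ΔS, ΔL, ΔJ fail)
(c) allowed
(d) forbidden (ΔL, ΔJ fail)
(e) allowed
(f) forbidden (ΔS, ΔL fail)
(g) allowed
(h) allowed
(i) allowed
(j) forbidden (parity, ΔS, ΔJ fail)
Total allowed: 6 of 10.

6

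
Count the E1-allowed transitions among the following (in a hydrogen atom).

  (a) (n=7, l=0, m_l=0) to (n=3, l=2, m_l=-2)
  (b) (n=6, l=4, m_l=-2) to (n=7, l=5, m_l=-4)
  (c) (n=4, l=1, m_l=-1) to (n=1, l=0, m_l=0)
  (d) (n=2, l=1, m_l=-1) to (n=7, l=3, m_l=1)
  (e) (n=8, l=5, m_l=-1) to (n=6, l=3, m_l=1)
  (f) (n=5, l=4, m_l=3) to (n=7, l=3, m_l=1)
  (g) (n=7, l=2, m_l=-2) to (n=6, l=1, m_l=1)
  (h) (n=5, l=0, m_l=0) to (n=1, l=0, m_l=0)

(a) forbidden — Δl = +2 (E1 requires Δl = ±1); Δm_l = -2 (E1 requires Δm_l = 0, ±1)
(b) forbidden — Δm_l = -2 (E1 requires Δm_l = 0, ±1)
(c) allowed
(d) forbidden — Δl = +2 (E1 requires Δl = ±1); Δm_l = +2 (E1 requires Δm_l = 0, ±1)
(e) forbidden — Δl = -2 (E1 requires Δl = ±1); Δm_l = +2 (E1 requires Δm_l = 0, ±1)
(f) forbidden — Δm_l = -2 (E1 requires Δm_l = 0, ±1)
(g) forbidden — Δm_l = +3 (E1 requires Δm_l = 0, ±1)
(h) forbidden — Δl = +0 (E1 requires Δl = ±1)
Total allowed: 1 of 8.

1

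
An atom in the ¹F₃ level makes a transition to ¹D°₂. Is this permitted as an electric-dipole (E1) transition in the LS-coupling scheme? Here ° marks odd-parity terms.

Initial level: S=0, L=3, J=3, parity even. Final level: S=0, L=2, J=2, parity odd.
Parity must change: even → odd — satisfied.
ΔS = 0: S: 0 → 0 — satisfied.
ΔL = 0, ±1 (not L=0↔0): L: 3 → 2, ΔL = -1 — satisfied.
ΔJ = 0, ±1 (not J=0↔0): J: 3 → 2, ΔJ = -1 — satisfied.
All four E1 rules are satisfied.

allowed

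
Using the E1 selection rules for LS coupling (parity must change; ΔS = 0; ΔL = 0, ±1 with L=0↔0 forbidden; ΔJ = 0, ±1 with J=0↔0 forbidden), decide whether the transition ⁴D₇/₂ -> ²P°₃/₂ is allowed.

forbidden

Reading off the term symbols: S 3/2→1/2, L 2→1, J 7/2→3/2, parity even→odd.
Parity must change: even → odd — ✓.
ΔL = 0, ±1 (not L=0↔0): L: 2 → 1, ΔL = -1 — ✓.
ΔS = 0: S: 3/2 → 1/2 — ✗.
ΔJ = 0, ±1 (not J=0↔0): J: 7/2 → 3/2, ΔJ = -2 — ✗.
Rule(s) violated: ΔS, ΔJ.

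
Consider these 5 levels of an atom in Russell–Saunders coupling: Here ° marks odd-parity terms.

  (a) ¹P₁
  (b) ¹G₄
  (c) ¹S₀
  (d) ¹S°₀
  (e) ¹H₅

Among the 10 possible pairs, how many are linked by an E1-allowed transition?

1

(a)–(b): forbidden (parity, ΔL, ΔJ).
(a)–(c): forbidden (parity).
(a)–(d): allowed.
(a)–(e): forbidden (parity, ΔL, ΔJ).
(b)–(c): forbidden (parity, ΔL, ΔJ).
(b)–(d): forbidden (ΔL, ΔJ).
(b)–(e): forbidden (parity).
(c)–(d): forbidden (ΔL, ΔJ).
(c)–(e): forbidden (parity, ΔL, ΔJ).
(d)–(e): forbidden (ΔL, ΔJ).
Allowed pairs: 1 of 10.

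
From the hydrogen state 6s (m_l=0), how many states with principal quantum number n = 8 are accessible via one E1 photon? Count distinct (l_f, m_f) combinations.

E1 requires Δl = ±1, so l_f ∈ {-1, 1}; with 0 ≤ l_f ≤ n_f−1 = 7, the allowed l_f values are {1}.
For l_f = 1: m_f ∈ {m_i−1, m_i, m_i+1} ∩ [−1, 1] = {-1, 0, 1} → 3 states.
Total: 3.

3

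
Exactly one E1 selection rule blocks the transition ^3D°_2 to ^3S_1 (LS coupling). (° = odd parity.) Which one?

the ΔL = 0, ±1 rule

Parity must change: odd → even — passes.
ΔS = 0: S: 1 → 1 — passes.
ΔL = 0, ±1 (not L=0↔0): L: 2 → 0, ΔL = -2 — fails.
ΔJ = 0, ±1 (not J=0↔0): J: 2 → 1, ΔJ = -1 — passes.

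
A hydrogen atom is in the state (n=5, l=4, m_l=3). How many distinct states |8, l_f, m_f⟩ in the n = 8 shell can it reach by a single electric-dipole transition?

E1 requires Δl = ±1, so l_f ∈ {3, 5}; with 0 ≤ l_f ≤ n_f−1 = 7, the allowed l_f values are {3, 5}.
For l_f = 3: m_f ∈ {m_i−1, m_i, m_i+1} ∩ [−3, 3] = {2, 3} → 2 states.
For l_f = 5: m_f ∈ {m_i−1, m_i, m_i+1} ∩ [−5, 5] = {2, 3, 4} → 3 states.
Total: 5.

5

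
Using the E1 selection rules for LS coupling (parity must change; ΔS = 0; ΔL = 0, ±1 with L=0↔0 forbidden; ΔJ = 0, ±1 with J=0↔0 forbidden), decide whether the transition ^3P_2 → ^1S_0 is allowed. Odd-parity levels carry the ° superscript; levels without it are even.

Initial level: S=1, L=1, J=2, parity even. Final level: S=0, L=0, J=0, parity even.
Parity must change: even → even — fails.
ΔS = 0: S: 1 → 0 — fails.
ΔL = 0, ±1 (not L=0↔0): L: 1 → 0, ΔL = -1 — passes.
ΔJ = 0, ±1 (not J=0↔0): J: 2 → 0, ΔJ = -2 — fails.
Rule(s) violated: parity, ΔS, ΔJ.

forbidden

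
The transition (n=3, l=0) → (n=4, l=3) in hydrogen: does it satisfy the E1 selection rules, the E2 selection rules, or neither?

Δl = 3 − 0 = +3; l_i + l_f = 3.
E1 (Δl = ±1): not satisfied.
E2 (Δl = 0,±2, l_i+l_f ≥ 2): not satisfied.

neither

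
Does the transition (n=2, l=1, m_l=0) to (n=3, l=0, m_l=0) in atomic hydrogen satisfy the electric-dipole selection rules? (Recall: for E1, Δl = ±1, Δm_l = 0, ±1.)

Δl = 0 − 1 = -1; the E1 rule Δl = ±1 is passes.
m_l: 0 → 0 (Δm_l = +0). |Δm_l| ≤ 1 passes.
All E1 selection rules are satisfied.

allowed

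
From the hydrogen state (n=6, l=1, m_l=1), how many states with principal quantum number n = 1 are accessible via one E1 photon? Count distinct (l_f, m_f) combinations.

E1 requires Δl = ±1, so l_f ∈ {0, 2}; with 0 ≤ l_f ≤ n_f−1 = 0, the allowed l_f values are {0}.
For l_f = 0: m_f ∈ {m_i−1, m_i, m_i+1} ∩ [−0, 0] = {0} → 1 state.
Total: 1.

1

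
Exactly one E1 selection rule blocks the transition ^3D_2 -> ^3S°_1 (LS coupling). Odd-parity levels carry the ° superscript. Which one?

the ΔL = 0, ±1 rule

Initial level: S=1, L=2, J=2, parity even. Final level: S=1, L=0, J=1, parity odd.
Parity must change: even → odd — ✓.
ΔS = 0: S: 1 → 1 — ✓.
ΔL = 0, ±1 (not L=0↔0): L: 2 → 0, ΔL = -2 — ✗.
ΔJ = 0, ±1 (not J=0↔0): J: 2 → 1, ΔJ = -1 — ✓.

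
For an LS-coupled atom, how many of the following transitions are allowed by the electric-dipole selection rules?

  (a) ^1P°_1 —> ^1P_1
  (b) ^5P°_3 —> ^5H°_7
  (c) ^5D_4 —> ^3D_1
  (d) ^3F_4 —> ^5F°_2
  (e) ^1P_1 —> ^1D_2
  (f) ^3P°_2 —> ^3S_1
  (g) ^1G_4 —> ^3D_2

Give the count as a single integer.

(a) allowed
(b) forbidden (parity, ΔL, ΔJ fail)
(c) forbidden (parity, ΔS, ΔJ fail)
(d) forbidden (ΔS, ΔJ fail)
(e) forbidden (parity fails)
(f) allowed
(g) forbidden (parity, ΔS, ΔL, ΔJ fail)
Total allowed: 2 of 7.

2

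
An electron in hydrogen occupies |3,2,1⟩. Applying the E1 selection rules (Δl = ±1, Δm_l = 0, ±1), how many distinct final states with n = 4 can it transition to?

5

E1 requires Δl = ±1, so l_f ∈ {1, 3}; with 0 ≤ l_f ≤ n_f−1 = 3, the allowed l_f values are {1, 3}.
For l_f = 1: m_f ∈ {m_i−1, m_i, m_i+1} ∩ [−1, 1] = {0, 1} → 2 states.
For l_f = 3: m_f ∈ {m_i−1, m_i, m_i+1} ∩ [−3, 3] = {0, 1, 2} → 3 states.
Total: 5.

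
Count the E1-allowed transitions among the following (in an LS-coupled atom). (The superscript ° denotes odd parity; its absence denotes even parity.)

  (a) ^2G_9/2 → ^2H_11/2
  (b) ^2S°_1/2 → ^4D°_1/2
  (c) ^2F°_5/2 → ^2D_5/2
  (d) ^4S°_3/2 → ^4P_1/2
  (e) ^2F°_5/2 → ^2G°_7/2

2

(a) forbidden (parity fails)
(b) forbidden (parity, ΔS, ΔL fail)
(c) allowed
(d) allowed
(e) forbidden (parity fails)
Total allowed: 2 of 5.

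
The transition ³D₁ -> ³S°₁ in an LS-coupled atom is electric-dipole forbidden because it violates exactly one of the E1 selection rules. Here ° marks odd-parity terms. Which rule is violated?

the ΔL = 0, ±1 rule

Parity must change: even → odd — ok.
ΔS = 0: S: 1 → 1 — ok.
ΔL = 0, ±1 (not L=0↔0): L: 2 → 0, ΔL = -2 — fails.
ΔJ = 0, ±1 (not J=0↔0): J: 1 → 1, ΔJ = +0 — ok.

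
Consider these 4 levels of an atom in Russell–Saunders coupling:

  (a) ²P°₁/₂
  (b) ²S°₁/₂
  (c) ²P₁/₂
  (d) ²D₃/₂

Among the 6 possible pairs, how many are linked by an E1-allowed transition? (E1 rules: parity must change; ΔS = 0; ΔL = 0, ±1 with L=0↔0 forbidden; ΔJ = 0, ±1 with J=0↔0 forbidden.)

(a)–(b): forbidden (parity).
(a)–(c): allowed.
(a)–(d): allowed.
(b)–(c): allowed.
(b)–(d): forbidden (ΔL).
(c)–(d): forbidden (parity).
Allowed pairs: 3 of 6.

3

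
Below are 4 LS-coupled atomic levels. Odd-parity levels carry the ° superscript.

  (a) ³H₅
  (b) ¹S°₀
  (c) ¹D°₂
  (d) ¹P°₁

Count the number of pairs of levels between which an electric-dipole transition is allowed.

0

(a)–(b): forbidden (ΔS, ΔL, ΔJ).
(a)–(c): forbidden (ΔS, ΔL, ΔJ).
(a)–(d): forbidden (ΔS, ΔL, ΔJ).
(b)–(c): forbidden (parity, ΔL, ΔJ).
(b)–(d): forbidden (parity).
(c)–(d): forbidden (parity).
Allowed pairs: 0 of 6.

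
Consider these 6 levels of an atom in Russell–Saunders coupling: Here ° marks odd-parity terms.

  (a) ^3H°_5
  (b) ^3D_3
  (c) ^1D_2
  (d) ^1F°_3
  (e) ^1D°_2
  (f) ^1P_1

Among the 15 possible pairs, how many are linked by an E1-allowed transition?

3

(a)–(b): forbidden (ΔL, ΔJ).
(a)–(c): forbidden (ΔS, ΔL, ΔJ).
(a)–(d): forbidden (parity, ΔS, ΔL, ΔJ).
(a)–(e): forbidden (parity, ΔS, ΔL, ΔJ).
(a)–(f): forbidden (ΔS, ΔL, ΔJ).
(b)–(c): forbidden (parity, ΔS).
(b)–(d): forbidden (ΔS).
(b)–(e): forbidden (ΔS).
(b)–(f): forbidden (parity, ΔS, ΔJ).
(c)–(d): allowed.
(c)–(e): allowed.
(c)–(f): forbidden (parity).
(d)–(e): forbidden (parity).
(d)–(f): forbidden (ΔL, ΔJ).
(e)–(f): allowed.
Allowed pairs: 3 of 15.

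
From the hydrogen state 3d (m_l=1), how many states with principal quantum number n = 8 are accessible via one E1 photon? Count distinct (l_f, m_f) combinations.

E1 requires Δl = ±1, so l_f ∈ {1, 3}; with 0 ≤ l_f ≤ n_f−1 = 7, the allowed l_f values are {1, 3}.
For l_f = 1: m_f ∈ {m_i−1, m_i, m_i+1} ∩ [−1, 1] = {0, 1} → 2 states.
For l_f = 3: m_f ∈ {m_i−1, m_i, m_i+1} ∩ [−3, 3] = {0, 1, 2} → 3 states.
Total: 5.

5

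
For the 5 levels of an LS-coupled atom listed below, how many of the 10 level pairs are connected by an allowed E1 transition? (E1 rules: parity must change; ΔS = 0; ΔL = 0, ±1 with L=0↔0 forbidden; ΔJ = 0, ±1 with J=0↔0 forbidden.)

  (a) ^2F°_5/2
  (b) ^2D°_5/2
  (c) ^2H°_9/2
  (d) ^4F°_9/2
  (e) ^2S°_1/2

0

(a)–(b): forbidden (parity).
(a)–(c): forbidden (parity, ΔL, ΔJ).
(a)–(d): forbidden (parity, ΔS, ΔJ).
(a)–(e): forbidden (parity, ΔL, ΔJ).
(b)–(c): forbidden (parity, ΔL, ΔJ).
(b)–(d): forbidden (parity, ΔS, ΔJ).
(b)–(e): forbidden (parity, ΔL, ΔJ).
(c)–(d): forbidden (parity, ΔS, ΔL).
(c)–(e): forbidden (parity, ΔL, ΔJ).
(d)–(e): forbidden (parity, ΔS, ΔL, ΔJ).
Allowed pairs: 0 of 10.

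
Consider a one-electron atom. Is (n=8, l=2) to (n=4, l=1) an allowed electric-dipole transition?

Initial l = 2, final l = 1, so Δl = -1. E1 requires Δl = ±1: ok.
All E1 selection rules are satisfied.

allowed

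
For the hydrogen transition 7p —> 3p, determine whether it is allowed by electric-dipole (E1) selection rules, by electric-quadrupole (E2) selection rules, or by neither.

Δl = 1 − 1 = +0; l_i + l_f = 2.
E1 (Δl = ±1): not satisfied.
E2 (Δl = 0,±2, l_i+l_f ≥ 2): satisfied.

E2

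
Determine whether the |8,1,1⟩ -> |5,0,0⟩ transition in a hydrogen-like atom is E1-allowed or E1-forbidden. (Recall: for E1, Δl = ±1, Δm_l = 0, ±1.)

allowed

Initial l = 1, final l = 0, so Δl = -1. E1 requires Δl = ±1: passes.
m_l: 1 → 0 (Δm_l = -1). |Δm_l| ≤ 1 passes.
All E1 selection rules are satisfied.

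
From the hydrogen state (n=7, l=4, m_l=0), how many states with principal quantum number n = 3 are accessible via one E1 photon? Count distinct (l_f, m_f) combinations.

0

E1 requires l_f ∈ {3, 5}, but neither lies in [0, 2], so no final state is reachable.
Total: 0.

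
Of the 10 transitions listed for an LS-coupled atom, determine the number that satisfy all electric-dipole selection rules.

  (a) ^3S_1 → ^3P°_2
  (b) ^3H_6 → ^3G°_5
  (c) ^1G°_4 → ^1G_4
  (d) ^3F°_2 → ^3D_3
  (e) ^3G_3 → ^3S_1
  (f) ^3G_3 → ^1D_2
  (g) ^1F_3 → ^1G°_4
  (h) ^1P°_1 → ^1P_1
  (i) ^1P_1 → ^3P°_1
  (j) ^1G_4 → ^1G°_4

(a) allowed
(b) allowed
(c) allowed
(d) allowed
(e) forbidden (parity, ΔL, ΔJ fail)
(f) forbidden (parity, ΔS, ΔL fail)
(g) allowed
(h) allowed
(i) forbidden (ΔS fails)
(j) allowed
Total allowed: 7 of 10.

7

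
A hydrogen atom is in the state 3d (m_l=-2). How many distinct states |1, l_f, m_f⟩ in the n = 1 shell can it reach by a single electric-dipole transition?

0

E1 requires l_f ∈ {1, 3}, but neither lies in [0, 0], so no final state is reachable.
Total: 0.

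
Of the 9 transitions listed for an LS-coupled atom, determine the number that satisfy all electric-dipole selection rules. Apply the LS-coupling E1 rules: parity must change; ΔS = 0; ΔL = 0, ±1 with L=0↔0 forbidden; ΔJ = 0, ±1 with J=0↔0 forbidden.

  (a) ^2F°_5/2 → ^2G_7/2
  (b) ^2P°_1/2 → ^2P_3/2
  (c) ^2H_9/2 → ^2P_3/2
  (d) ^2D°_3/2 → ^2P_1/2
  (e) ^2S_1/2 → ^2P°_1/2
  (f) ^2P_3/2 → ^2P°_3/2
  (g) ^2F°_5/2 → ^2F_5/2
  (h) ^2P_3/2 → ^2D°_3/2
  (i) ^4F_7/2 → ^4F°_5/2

8

(a) allowed
(b) allowed
(c) forbidden (parity, ΔL, ΔJ fail)
(d) allowed
(e) allowed
(f) allowed
(g) allowed
(h) allowed
(i) allowed
Total allowed: 8 of 9.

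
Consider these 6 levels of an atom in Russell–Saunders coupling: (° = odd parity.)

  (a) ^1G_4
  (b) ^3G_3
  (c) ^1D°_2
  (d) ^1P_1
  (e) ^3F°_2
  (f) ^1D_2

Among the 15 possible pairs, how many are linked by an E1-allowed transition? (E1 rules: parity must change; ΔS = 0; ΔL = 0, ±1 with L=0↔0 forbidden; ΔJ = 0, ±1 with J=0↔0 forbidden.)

(a)–(b): forbidden (parity, ΔS).
(a)–(c): forbidden (ΔL, ΔJ).
(a)–(d): forbidden (parity, ΔL, ΔJ).
(a)–(e): forbidden (ΔS, ΔJ).
(a)–(f): forbidden (parity, ΔL, ΔJ).
(b)–(c): forbidden (ΔS, ΔL).
(b)–(d): forbidden (parity, ΔS, ΔL, ΔJ).
(b)–(e): allowed.
(b)–(f): forbidden (parity, ΔS, ΔL).
(c)–(d): allowed.
(c)–(e): forbidden (parity, ΔS).
(c)–(f): allowed.
(d)–(e): forbidden (ΔS, ΔL).
(d)–(f): forbidden (parity).
(e)–(f): forbidden (ΔS).
Allowed pairs: 3 of 15.

3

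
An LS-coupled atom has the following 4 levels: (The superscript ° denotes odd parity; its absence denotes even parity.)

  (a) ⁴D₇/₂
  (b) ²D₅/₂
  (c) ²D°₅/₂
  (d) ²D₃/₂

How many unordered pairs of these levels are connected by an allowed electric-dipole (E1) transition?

(a)–(b): forbidden (parity, ΔS).
(a)–(c): forbidden (ΔS).
(a)–(d): forbidden (parity, ΔS, ΔJ).
(b)–(c): allowed.
(b)–(d): forbidden (parity).
(c)–(d): allowed.
Allowed pairs: 2 of 6.

2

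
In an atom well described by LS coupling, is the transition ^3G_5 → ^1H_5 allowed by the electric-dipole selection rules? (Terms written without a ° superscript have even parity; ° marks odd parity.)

forbidden

Initial level: S=1, L=4, J=5, parity even. Final level: S=0, L=5, J=5, parity even.
ΔS = 0: S: 1 → 0 — fails.
ΔL = 0, ±1 (not L=0↔0): L: 4 → 5, ΔL = +1 — passes.
Parity must change: even → even — fails.
ΔJ = 0, ±1 (not J=0↔0): J: 5 → 5, ΔJ = +0 — passes.
Rule(s) violated: parity, ΔS.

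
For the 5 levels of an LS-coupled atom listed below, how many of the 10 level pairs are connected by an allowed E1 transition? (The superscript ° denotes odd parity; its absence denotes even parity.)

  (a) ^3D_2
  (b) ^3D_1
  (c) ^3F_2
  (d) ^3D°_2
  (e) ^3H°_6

(a)–(b): forbidden (parity).
(a)–(c): forbidden (parity).
(a)–(d): allowed.
(a)–(e): forbidden (ΔL, ΔJ).
(b)–(c): forbidden (parity).
(b)–(d): allowed.
(b)–(e): forbidden (ΔL, ΔJ).
(c)–(d): allowed.
(c)–(e): forbidden (ΔL, ΔJ).
(d)–(e): forbidden (parity, ΔL, ΔJ).
Allowed pairs: 3 of 10.

3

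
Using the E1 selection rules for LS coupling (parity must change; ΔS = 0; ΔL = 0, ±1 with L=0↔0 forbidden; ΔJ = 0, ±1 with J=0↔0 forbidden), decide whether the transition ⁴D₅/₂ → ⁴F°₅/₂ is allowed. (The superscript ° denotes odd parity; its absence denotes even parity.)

Reading off the term symbols: S 3/2→3/2, L 2→3, J 5/2→5/2, parity even→odd.
Parity must change: even → odd — ok.
ΔS = 0: S: 3/2 → 3/2 — ok.
ΔL = 0, ±1 (not L=0↔0): L: 2 → 3, ΔL = +1 — ok.
ΔJ = 0, ±1 (not J=0↔0): J: 5/2 → 5/2, ΔJ = +0 — ok.
All four E1 rules are satisfied.

allowed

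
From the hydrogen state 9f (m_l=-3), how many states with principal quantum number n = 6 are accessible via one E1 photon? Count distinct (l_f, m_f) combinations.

E1 requires Δl = ±1, so l_f ∈ {2, 4}; with 0 ≤ l_f ≤ n_f−1 = 5, the allowed l_f values are {2, 4}.
For l_f = 2: m_f ∈ {m_i−1, m_i, m_i+1} ∩ [−2, 2] = {-2} → 1 state.
For l_f = 4: m_f ∈ {m_i−1, m_i, m_i+1} ∩ [−4, 4] = {-4, -3, -2} → 3 states.
Total: 4.

4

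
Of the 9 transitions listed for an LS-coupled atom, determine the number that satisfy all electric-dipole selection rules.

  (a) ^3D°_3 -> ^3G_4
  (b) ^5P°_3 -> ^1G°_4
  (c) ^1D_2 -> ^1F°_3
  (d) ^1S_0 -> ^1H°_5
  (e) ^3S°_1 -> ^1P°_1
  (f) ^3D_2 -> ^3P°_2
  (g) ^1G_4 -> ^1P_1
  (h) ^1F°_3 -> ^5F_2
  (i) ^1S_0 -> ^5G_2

2

(a) forbidden (ΔL fails)
(b) forbidden (parity, ΔS, ΔL fail)
(c) allowed
(d) forbidden (ΔL, ΔJ fail)
(e) forbidden (parity, ΔS fail)
(f) allowed
(g) forbidden (parity, ΔL, ΔJ fail)
(h) forbidden (ΔS fails)
(i) forbidden (parity, ΔS, ΔL, ΔJ fail)
Total allowed: 2 of 9.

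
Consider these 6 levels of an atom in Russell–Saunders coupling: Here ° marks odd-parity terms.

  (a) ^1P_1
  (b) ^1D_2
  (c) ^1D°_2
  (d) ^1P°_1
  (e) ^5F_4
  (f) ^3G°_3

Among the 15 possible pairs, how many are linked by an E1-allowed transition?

(a)–(b): forbidden (parity).
(a)–(c): allowed.
(a)–(d): allowed.
(a)–(e): forbidden (parity, ΔS, ΔL, ΔJ).
(a)–(f): forbidden (ΔS, ΔL, ΔJ).
(b)–(c): allowed.
(b)–(d): allowed.
(b)–(e): forbidden (parity, ΔS, ΔJ).
(b)–(f): forbidden (ΔS, ΔL).
(c)–(d): forbidden (parity).
(c)–(e): forbidden (ΔS, ΔJ).
(c)–(f): forbidden (parity, ΔS, ΔL).
(d)–(e): forbidden (ΔS, ΔL, ΔJ).
(d)–(f): forbidden (parity, ΔS, ΔL, ΔJ).
(e)–(f): forbidden (ΔS).
Allowed pairs: 4 of 15.

4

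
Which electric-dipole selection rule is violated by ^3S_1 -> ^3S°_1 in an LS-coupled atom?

the L=0 ↔ L=0 exclusion

ΔL = 0, ±1 (not L=0↔0): L: 0 → 0, ΔL = +0 — violated.
Parity must change: even → odd — satisfied.
ΔS = 0: S: 1 → 1 — satisfied.
ΔJ = 0, ±1 (not J=0↔0): J: 1 → 1, ΔJ = +0 — satisfied.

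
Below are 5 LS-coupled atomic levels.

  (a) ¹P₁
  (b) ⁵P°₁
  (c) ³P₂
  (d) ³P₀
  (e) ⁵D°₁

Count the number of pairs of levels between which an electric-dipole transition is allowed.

0

(a)–(b): forbidden (ΔS).
(a)–(c): forbidden (parity, ΔS).
(a)–(d): forbidden (parity, ΔS).
(a)–(e): forbidden (ΔS).
(b)–(c): forbidden (ΔS).
(b)–(d): forbidden (ΔS).
(b)–(e): forbidden (parity).
(c)–(d): forbidden (parity, ΔJ).
(c)–(e): forbidden (ΔS).
(d)–(e): forbidden (ΔS).
Allowed pairs: 0 of 10.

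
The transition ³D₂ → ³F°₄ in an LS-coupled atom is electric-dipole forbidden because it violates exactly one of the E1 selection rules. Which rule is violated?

the ΔJ = 0, ±1 rule

Parity must change: even → odd — ok.
ΔS = 0: S: 1 → 1 — ok.
ΔL = 0, ±1 (not L=0↔0): L: 2 → 3, ΔL = +1 — ok.
ΔJ = 0, ±1 (not J=0↔0): J: 2 → 4, ΔJ = +2 — fails.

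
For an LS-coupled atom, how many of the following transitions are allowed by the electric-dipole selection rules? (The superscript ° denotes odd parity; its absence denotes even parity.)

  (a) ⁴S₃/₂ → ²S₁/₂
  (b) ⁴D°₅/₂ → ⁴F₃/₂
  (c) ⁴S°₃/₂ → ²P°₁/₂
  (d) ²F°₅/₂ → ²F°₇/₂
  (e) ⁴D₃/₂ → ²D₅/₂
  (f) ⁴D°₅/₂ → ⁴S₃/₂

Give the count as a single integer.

(a) forbidden (parity, ΔS, ΔL fail)
(b) allowed
(c) forbidden (parity, ΔS fail)
(d) forbidden (parity fails)
(e) forbidden (parity, ΔS fail)
(f) forbidden (ΔL fails)
Total allowed: 1 of 6.

1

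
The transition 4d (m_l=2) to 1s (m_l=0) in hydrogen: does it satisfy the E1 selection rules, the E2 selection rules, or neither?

Δl = 0 − 2 = -2; l_i + l_f = 2.
Δm_l = -2.
E1 (Δl = ±1, |Δm_l| ≤ 1): not satisfied.
E2 (Δl = 0,±2, l_i+l_f ≥ 2, |Δm_l| ≤ 2): satisfied.

E2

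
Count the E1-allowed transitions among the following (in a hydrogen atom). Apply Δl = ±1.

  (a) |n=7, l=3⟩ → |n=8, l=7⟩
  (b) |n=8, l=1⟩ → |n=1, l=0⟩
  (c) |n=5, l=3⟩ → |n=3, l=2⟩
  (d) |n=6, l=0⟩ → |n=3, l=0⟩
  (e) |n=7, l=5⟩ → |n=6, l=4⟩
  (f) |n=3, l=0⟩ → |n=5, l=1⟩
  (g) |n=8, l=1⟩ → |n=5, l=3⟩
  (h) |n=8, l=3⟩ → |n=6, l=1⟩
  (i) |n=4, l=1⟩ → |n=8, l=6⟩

(a) forbidden — Δl = +4 (E1 requires Δl = ±1)
(b) allowed
(c) allowed
(d) forbidden — Δl = +0 (E1 requires Δl = ±1)
(e) allowed
(f) allowed
(g) forbidden — Δl = +2 (E1 requires Δl = ±1)
(h) forbidden — Δl = -2 (E1 requires Δl = ±1)
(i) forbidden — Δl = +5 (E1 requires Δl = ±1)
Total allowed: 4 of 9.

4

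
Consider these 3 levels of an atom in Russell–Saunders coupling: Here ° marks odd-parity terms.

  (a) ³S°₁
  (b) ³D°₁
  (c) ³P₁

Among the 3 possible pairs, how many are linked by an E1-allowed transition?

(a)–(b): forbidden (parity, ΔL).
(a)–(c): allowed.
(b)–(c): allowed.
Allowed pairs: 2 of 3.

2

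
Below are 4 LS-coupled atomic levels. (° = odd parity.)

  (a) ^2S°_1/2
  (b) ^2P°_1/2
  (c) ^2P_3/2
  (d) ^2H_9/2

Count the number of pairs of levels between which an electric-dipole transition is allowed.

(a)–(b): forbidden (parity).
(a)–(c): allowed.
(a)–(d): forbidden (ΔL, ΔJ).
(b)–(c): allowed.
(b)–(d): forbidden (ΔL, ΔJ).
(c)–(d): forbidden (parity, ΔL, ΔJ).
Allowed pairs: 2 of 6.

2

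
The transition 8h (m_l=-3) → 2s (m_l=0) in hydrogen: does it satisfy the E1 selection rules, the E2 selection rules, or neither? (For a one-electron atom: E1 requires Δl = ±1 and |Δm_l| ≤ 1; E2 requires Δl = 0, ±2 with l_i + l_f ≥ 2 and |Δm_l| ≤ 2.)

neither

Δl = 0 − 5 = -5; l_i + l_f = 5.
Δm_l = +3.
E1 (Δl = ±1, |Δm_l| ≤ 1): not satisfied.
E2 (Δl = 0,±2, l_i+l_f ≥ 2, |Δm_l| ≤ 2): not satisfied.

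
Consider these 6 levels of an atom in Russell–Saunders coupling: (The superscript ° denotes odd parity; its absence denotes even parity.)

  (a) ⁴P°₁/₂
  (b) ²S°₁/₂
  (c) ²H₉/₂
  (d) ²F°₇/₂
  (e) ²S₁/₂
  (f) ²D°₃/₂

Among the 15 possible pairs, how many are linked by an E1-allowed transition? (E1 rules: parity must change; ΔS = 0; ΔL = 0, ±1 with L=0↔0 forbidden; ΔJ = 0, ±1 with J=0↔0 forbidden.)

(a)–(b): forbidden (parity, ΔS).
(a)–(c): forbidden (ΔS, ΔL, ΔJ).
(a)–(d): forbidden (parity, ΔS, ΔL, ΔJ).
(a)–(e): forbidden (ΔS).
(a)–(f): forbidden (parity, ΔS).
(b)–(c): forbidden (ΔL, ΔJ).
(b)–(d): forbidden (parity, ΔL, ΔJ).
(b)–(e): forbidden (ΔL).
(b)–(f): forbidden (parity, ΔL).
(c)–(d): forbidden (ΔL).
(c)–(e): forbidden (parity, ΔL, ΔJ).
(c)–(f): forbidden (ΔL, ΔJ).
(d)–(e): forbidden (ΔL, ΔJ).
(d)–(f): forbidden (parity, ΔJ).
(e)–(f): forbidden (ΔL).
Allowed pairs: 0 of 15.

0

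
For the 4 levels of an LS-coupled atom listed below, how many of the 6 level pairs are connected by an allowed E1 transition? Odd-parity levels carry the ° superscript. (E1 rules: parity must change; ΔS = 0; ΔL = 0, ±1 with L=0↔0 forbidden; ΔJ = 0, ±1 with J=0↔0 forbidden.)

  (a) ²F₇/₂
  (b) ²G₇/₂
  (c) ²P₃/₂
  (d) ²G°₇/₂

(a)–(b): forbidden (parity).
(a)–(c): forbidden (parity, ΔL, ΔJ).
(a)–(d): allowed.
(b)–(c): forbidden (parity, ΔL, ΔJ).
(b)–(d): allowed.
(c)–(d): forbidden (ΔL, ΔJ).
Allowed pairs: 2 of 6.

2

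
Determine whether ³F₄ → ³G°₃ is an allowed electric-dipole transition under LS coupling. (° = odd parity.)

Reading off the term symbols: S 1→1, L 3→4, J 4→3, parity even→odd.
ΔS = 0: S: 1 → 1 — ok.
ΔJ = 0, ±1 (not J=0↔0): J: 4 → 3, ΔJ = -1 — ok.
Parity must change: even → odd — ok.
ΔL = 0, ±1 (not L=0↔0): L: 3 → 4, ΔL = +1 — ok.
All four E1 rules are satisfied.

allowed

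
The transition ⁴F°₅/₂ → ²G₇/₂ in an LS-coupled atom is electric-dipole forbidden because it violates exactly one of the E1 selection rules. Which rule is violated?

the ΔS = 0 rule

Initial level: S=3/2, L=3, J=5/2, parity odd. Final level: S=1/2, L=4, J=7/2, parity even.
ΔS = 0: S: 3/2 → 1/2 — fails.
Parity must change: odd → even — ok.
ΔJ = 0, ±1 (not J=0↔0): J: 5/2 → 7/2, ΔJ = +1 — ok.
ΔL = 0, ±1 (not L=0↔0): L: 3 → 4, ΔL = +1 — ok.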